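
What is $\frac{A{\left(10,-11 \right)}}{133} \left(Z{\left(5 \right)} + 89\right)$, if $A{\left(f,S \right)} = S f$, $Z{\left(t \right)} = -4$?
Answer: $- \frac{9350}{133} \approx -70.301$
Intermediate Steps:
$\frac{A{\left(10,-11 \right)}}{133} \left(Z{\left(5 \right)} + 89\right) = \frac{\left(-11\right) 10}{133} \left(-4 + 89\right) = \left(-110\right) \frac{1}{133} \cdot 85 = \left(- \frac{110}{133}\right) 85 = - \frac{9350}{133}$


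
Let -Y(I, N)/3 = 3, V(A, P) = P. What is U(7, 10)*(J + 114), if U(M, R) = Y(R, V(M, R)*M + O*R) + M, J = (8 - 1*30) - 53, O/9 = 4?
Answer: -78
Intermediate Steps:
O = 36 (O = 9*4 = 36)
Y(I, N) = -9 (Y(I, N) = -3*3 = -9)
J = -75 (J = (8 - 30) - 53 = -22 - 53 = -75)
U(M, R) = -9 + M
U(7, 10)*(J + 114) = (-9 + 7)*(-75 + 114) = -2*39 = -78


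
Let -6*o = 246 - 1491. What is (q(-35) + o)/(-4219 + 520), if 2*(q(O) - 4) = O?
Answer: -194/3699 ≈ -0.052447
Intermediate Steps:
o = 415/2 (o = -(246 - 1491)/6 = -1/6*(-1245) = 415/2 ≈ 207.50)
q(O) = 4 + O/2
(q(-35) + o)/(-4219 + 520) = ((4 + (1/2)*(-35)) + 415/2)/(-4219 + 520) = ((4 - 35/2) + 415/2)/(-3699) = (-27/2 + 415/2)*(-1/3699) = 194*(-1/3699) = -194/3699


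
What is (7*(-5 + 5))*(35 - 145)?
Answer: 0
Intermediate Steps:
(7*(-5 + 5))*(35 - 145) = (7*0)*(-110) = 0*(-110) = 0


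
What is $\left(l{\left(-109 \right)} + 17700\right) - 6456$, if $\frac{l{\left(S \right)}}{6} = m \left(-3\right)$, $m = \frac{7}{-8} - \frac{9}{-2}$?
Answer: $\frac{44715}{4} \approx 11179.0$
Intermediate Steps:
$m = \frac{29}{8}$ ($m = 7 \left(- \frac{1}{8}\right) - - \frac{9}{2} = - \frac{7}{8} + \frac{9}{2} = \frac{29}{8} \approx 3.625$)
$l{\left(S \right)} = - \frac{261}{4}$ ($l{\left(S \right)} = 6 \cdot \frac{29}{8} \left(-3\right) = 6 \left(- \frac{87}{8}\right) = - \frac{261}{4}$)
$\left(l{\left(-109 \right)} + 17700\right) - 6456 = \left(- \frac{261}{4} + 17700\right) - 6456 = \frac{70539}{4} - 6456 = \frac{44715}{4}$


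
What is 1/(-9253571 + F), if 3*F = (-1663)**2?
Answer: -3/24995144 ≈ -1.2002e-7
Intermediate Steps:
F = 2765569/3 (F = (1/3)*(-1663)**2 = (1/3)*2765569 = 2765569/3 ≈ 9.2186e+5)
1/(-9253571 + F) = 1/(-9253571 + 2765569/3) = 1/(-24995144/3) = -3/24995144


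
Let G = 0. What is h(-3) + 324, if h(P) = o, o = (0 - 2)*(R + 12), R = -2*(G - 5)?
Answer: 280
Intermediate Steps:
R = 10 (R = -2*(0 - 5) = -2*(-5) = 10)
o = -44 (o = (0 - 2)*(10 + 12) = -2*22 = -44)
h(P) = -44
h(-3) + 324 = -44 + 324 = 280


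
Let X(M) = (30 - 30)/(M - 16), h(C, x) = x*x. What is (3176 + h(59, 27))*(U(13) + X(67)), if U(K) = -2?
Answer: -7810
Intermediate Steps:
h(C, x) = x²
X(M) = 0 (X(M) = 0/(-16 + M) = 0)
(3176 + h(59, 27))*(U(13) + X(67)) = (3176 + 27²)*(-2 + 0) = (3176 + 729)*(-2) = 3905*(-2) = -7810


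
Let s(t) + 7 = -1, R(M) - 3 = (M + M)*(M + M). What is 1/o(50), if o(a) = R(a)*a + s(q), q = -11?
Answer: 1/500142 ≈ 1.9994e-6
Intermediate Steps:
R(M) = 3 + 4*M² (R(M) = 3 + (M + M)*(M + M) = 3 + (2*M)*(2*M) = 3 + 4*M²)
s(t) = -8 (s(t) = -7 - 1 = -8)
o(a) = -8 + a*(3 + 4*a²) (o(a) = (3 + 4*a²)*a - 8 = a*(3 + 4*a²) - 8 = -8 + a*(3 + 4*a²))
1/o(50) = 1/(-8 + 50*(3 + 4*50²)) = 1/(-8 + 50*(3 + 4*2500)) = 1/(-8 + 50*(3 + 10000)) = 1/(-8 + 50*10003) = 1/(-8 + 500150) = 1/500142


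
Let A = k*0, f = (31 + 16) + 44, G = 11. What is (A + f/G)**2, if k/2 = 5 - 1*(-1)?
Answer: 8281/121 ≈ 68.438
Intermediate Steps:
k = 12 (k = 2*(5 - 1*(-1)) = 2*(5 + 1) = 2*6 = 12)
f = 91 (f = 47 + 44 = 91)
A = 0 (A = 12*0 = 0)
(A + f/G)**2 = (0 + 91/11)**2 = (91/11)**2 = 8281/121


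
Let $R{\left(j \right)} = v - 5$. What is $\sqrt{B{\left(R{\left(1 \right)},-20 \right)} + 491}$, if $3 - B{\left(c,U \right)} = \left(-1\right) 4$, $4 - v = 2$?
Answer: $\sqrt{498} \approx 22.316$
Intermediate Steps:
$v = 2$ ($v = 4 - 2 = 2$)
$R{\left(j \right)} = -3$ ($R{\left(j \right)} = 2 - 5 = -3$)
$B{\left(c,U \right)} = 7$ ($B{\left(c,U \right)} = 3 - \left(-1\right) 4 = 3 - -4 = 3 + 4 = 7$)
$\sqrt{B{\left(R{\left(1 \right)},-20 \right)} + 491} = \sqrt{7 + 491} = \sqrt{498}$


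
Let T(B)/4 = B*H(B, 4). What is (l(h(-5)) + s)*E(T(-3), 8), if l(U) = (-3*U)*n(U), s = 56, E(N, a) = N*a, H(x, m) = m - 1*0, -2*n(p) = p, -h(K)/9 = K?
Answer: -1187904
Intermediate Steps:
h(K) = -9*K
n(p) = -p/2
H(x, m) = m (H(x, m) = m + 0 = m)
T(B) = 16*B (T(B) = 4*(B*4) = 4*(4*B) = 16*B)
l(U) = 3*U²/2 (l(U) = (-3*U)*(-U/2) = 3*U²/2)
(l(h(-5)) + s)*E(T(-3), 8) = (3*(-9*(-5))²/2 + 56)*((16*(-3))*8) = ((3/2)*45² + 56)*(-48*8) = ((3/2)*2025 + 56)*(-384) = (6075/2 + 56)*(-384) = (6187/2)*(-384) = -1187904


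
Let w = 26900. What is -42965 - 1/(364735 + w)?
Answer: -16826597776/391635 ≈ -42965.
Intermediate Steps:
-42965 - 1/(364735 + w) = -42965 - 1/(364735 + 26900) = -42965 - 1/391635 = -16826597776/391635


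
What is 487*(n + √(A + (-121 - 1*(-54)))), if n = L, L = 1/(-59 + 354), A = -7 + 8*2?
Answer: 487/295 + 487*I*√58 ≈ 1.6508 + 3708.9*I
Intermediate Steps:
A = 9 (A = -7 + 16 = 9)
L = 1/295 ≈ 0.0033898
n = 1/295 ≈ 0.0033898
487*(n + √(A + (-121 - 1*(-54)))) = 487*(1/295 + √(9 + (-121 - 1*(-54)))) = 487*(1/295 + √(9 + (-121 + 54))) = 487*(1/295 + √(9 - 67)) = 487*(1/295 + √(-58)) = 487*(1/295 + I*√58) = 487/295 + 487*I*√58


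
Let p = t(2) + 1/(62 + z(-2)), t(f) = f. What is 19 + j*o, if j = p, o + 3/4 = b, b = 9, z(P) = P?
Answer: 2851/80 ≈ 35.638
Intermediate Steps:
o = 33/4 (o = -3/4 + 9 = 33/4 ≈ 8.2500)
p = 121/60 (p = 2 + 1/(62 - 2) = 2 + 1/60 = 121/60 ≈ 2.0167)
j = 121/60 ≈ 2.0167
19 + j*o = 19 + (121/60)*(33/4) = 19 + 1331/80 = 2851/80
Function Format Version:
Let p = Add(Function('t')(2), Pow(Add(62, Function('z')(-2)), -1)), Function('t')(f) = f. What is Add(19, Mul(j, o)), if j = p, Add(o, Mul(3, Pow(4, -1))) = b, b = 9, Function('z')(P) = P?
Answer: Rational(2851, 80) ≈ 35.638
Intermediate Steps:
o = Rational(33, 4) (o = Add(Rational(-3, 4), 9) = Rational(33, 4) ≈ 8.2500)
p = Rational(121, 60) (p = Add(2, Pow(Add(62, -2), -1)) = Add(2, Pow(60, -1)) = Add(2, Rational(1, 60)) = Rational(121, 60) ≈ 2.0167)
j = Rational(121, 60) ≈ 2.0167
Add(19, Mul(j, o)) = Add(19, Mul(Rational(121, 60), Rational(33, 4))) = Add(19, Rational(1331, 80)) = Rational(2851, 80)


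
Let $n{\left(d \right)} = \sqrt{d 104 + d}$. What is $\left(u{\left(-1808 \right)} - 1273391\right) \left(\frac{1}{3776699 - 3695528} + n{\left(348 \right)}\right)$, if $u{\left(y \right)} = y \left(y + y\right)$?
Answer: $\frac{1754779}{27057} + 31586022 \sqrt{1015} \approx 1.0063 \cdot 10^{9}$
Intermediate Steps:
$u{\left(y \right)} = 2 y^{2}$ ($u{\left(y \right)} = y 2 y = 2 y^{2}$)
$n{\left(d \right)} = \sqrt{105} \sqrt{d}$ ($n{\left(d \right)} = \sqrt{104 d + d} = \sqrt{105 d} = \sqrt{105} \sqrt{d}$)
$\left(u{\left(-1808 \right)} - 1273391\right) \left(\frac{1}{3776699 - 3695528} + n{\left(348 \right)}\right) = \left(2 \left(-1808\right)^{2} - 1273391\right) \left(\frac{1}{3776699 - 3695528} + \sqrt{105} \sqrt{348}\right) = \left(2 \cdot 3268864 - 1273391\right) \left(\frac{1}{81171} + \sqrt{105} \cdot 2 \sqrt{87}\right) = \left(6537728 - 1273391\right) \left(\frac{1}{81171} + 6 \sqrt{1015}\right) = 5264337 \left(\frac{1}{81171} + 6 \sqrt{1015}\right) = \frac{1754779}{27057} + 31586022 \sqrt{1015}$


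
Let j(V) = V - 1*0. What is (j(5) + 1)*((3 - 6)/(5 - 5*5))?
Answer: 9/10 ≈ 0.90000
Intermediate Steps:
j(V) = V (j(V) = V + 0 = V)
(j(5) + 1)*((3 - 6)/(5 - 5*5)) = (5 + 1)*((3 - 6)/(5 - 5*5)) = 6*(-3/(5 - 25)) = 6*(-3/(-20)) = 6*(-3*(-1/20)) = 6*(3/20) = 9/10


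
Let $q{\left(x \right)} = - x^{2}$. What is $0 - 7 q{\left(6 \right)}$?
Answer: $252$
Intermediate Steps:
$0 - 7 q{\left(6 \right)} = 0 - 7 \left(- 6^{2}\right) = 0 - 7 \left(\left(-1\right) 36\right) = 0 - -252 = 0 + 252 = 252$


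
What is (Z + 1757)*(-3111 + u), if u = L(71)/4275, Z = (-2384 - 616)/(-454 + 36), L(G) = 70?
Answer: -980736390283/178695 ≈ -5.4883e+6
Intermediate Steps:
Z = 1500/209 (Z = -3000/(-418) = -3000*(-1/418) = 1500/209 ≈ 7.1770)
u = 14/855 (u = 70/4275 = 70*(1/4275) = 14/855 ≈ 0.016374)
(Z + 1757)*(-3111 + u) = (1500/209 + 1757)*(-3111 + 14/855) = (368713/209)*(-2659891/855) = -980736390283/178695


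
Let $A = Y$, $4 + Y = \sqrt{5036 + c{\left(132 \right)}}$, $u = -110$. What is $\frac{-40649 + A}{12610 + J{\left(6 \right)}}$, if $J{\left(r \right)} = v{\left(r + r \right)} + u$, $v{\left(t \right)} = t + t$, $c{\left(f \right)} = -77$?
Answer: $- \frac{40653}{12524} + \frac{3 \sqrt{551}}{12524} \approx -3.2404$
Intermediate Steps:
$v{\left(t \right)} = 2 t$
$J{\left(r \right)} = -110 + 4 r$ ($J{\left(r \right)} = 2 \left(r + r\right) - 110 = 2 \cdot 2 r - 110 = 4 r - 110 = -110 + 4 r$)
$Y = -4 + 3 \sqrt{551}$ ($Y = -4 + \sqrt{5036 - 77} = -4 + \sqrt{4959} = -4 + 3 \sqrt{551} \approx 66.42$)
$A = -4 + 3 \sqrt{551} \approx 66.42$
$\frac{-40649 + A}{12610 + J{\left(6 \right)}} = \frac{-40649 - \left(4 - 3 \sqrt{551}\right)}{12610 + \left(-110 + 4 \cdot 6\right)} = \frac{-40653 + 3 \sqrt{551}}{12610 + \left(-110 + 24\right)} = \frac{-40653 + 3 \sqrt{551}}{12610 - 86} = \frac{-40653 + 3 \sqrt{551}}{12524} = \left(-40653 + 3 \sqrt{551}\right) \frac{1}{12524} = - \frac{40653}{12524} + \frac{3 \sqrt{551}}{12524}$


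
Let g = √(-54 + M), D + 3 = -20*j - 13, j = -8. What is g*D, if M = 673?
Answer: 144*√619 ≈ 3582.7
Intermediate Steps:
D = 144 (D = -3 + (-20*(-8) - 13) = -3 + (160 - 13) = -3 + 147 = 144)
g = √619 (g = √(-54 + 673) = √619 ≈ 24.880)
g*D = √619*144 = 144*√619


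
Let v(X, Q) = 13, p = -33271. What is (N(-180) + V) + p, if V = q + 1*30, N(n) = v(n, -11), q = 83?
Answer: -33145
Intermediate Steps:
N(n) = 13
V = 113 (V = 83 + 1*30 = 83 + 30 = 113)
(N(-180) + V) + p = (13 + 113) - 33271 = 126 - 33271 = -33145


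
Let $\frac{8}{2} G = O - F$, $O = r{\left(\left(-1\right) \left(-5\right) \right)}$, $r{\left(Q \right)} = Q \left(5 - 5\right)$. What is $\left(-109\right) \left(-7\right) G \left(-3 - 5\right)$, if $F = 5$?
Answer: $7630$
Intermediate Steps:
$r{\left(Q \right)} = 0$ ($r{\left(Q \right)} = Q 0 = 0$)
$O = 0$
$G = - \frac{5}{4}$ ($G = \frac{0 - 5}{4} = \frac{1}{4} \left(-5\right) = - \frac{5}{4} \approx -1.25$)
$\left(-109\right) \left(-7\right) G \left(-3 - 5\right) = \left(-109\right) \left(-7\right) \left(- \frac{5 \left(-3 - 5\right)}{4}\right) = 763 \left(\left(- \frac{5}{4}\right) \left(-8\right)\right) = 763 \cdot 10 = 7630$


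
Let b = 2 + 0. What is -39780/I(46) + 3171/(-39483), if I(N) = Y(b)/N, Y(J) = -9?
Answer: 2675893463/13161 ≈ 2.0332e+5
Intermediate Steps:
b = 2
I(N) = -9/N
-39780/I(46) + 3171/(-39483) = -39780/((-9/46)) + 3171/(-39483) = -39780/((-9*1/46)) + 3171*(-1/39483) = -39780/(-9/46) - 1057/13161 = -39780*(-46/9) - 1057/13161 = 203320 - 1057/13161 = 2675893463/13161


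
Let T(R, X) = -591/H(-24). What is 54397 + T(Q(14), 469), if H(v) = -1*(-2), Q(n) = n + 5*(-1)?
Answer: 108203/2 ≈ 54102.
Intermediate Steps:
Q(n) = -5 + n (Q(n) = n - 5 = -5 + n)
H(v) = 2
T(R, X) = -591/2
54397 + T(Q(14), 469) = 54397 - 591/2 = 108203/2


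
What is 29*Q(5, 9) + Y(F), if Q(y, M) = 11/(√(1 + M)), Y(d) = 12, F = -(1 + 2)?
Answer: 12 + 319*√10/10 ≈ 112.88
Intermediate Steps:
F = -3 (F = -1*3 = -3)
Q(y, M) = 11/√(1 + M)
29*Q(5, 9) + Y(F) = 29*(11/√(1 + 9)) + 12 = 29*(11/√10) + 12 = 29*(11*(√10/10)) + 12 = 29*(11*√10/10) + 12 = 319*√10/10 + 12 = 12 + 319*√10/10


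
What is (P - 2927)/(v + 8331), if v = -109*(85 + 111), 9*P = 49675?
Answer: -23332/117297 ≈ -0.19891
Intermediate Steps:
P = 49675/9 (P = (⅑)*49675 = 49675/9 ≈ 5519.4)
v = -21364 (v = -109*196 = -21364)
(P - 2927)/(v + 8331) = (49675/9 - 2927)/(-21364 + 8331) = (23332/9)/(-13033) = (23332/9)*(-1/13033) = -23332/117297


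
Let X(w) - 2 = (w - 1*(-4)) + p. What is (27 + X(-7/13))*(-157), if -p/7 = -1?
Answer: -80541/13 ≈ -6195.5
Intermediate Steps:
p = 7 (p = -7*(-1) = 7)
X(w) = 13 + w (X(w) = 2 + ((w - 1*(-4)) + 7) = 2 + ((w + 4) + 7) = 2 + ((4 + w) + 7) = 2 + (11 + w) = 13 + w)
(27 + X(-7/13))*(-157) = (27 + (13 - 7/13))*(-157) = (27 + 162/13)*(-157) = (513/13)*(-157) = -80541/13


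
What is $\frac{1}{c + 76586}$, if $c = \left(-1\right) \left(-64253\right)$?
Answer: $\frac{1}{140839} \approx 7.1003 \cdot 10^{-6}$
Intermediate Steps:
$c = 64253$
$\frac{1}{c + 76586} = \frac{1}{64253 + 76586} = \frac{1}{140839}$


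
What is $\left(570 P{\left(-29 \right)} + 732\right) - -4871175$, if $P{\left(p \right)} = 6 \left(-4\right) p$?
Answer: $5268627$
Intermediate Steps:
$P{\left(p \right)} = - 24 p$
$\left(570 P{\left(-29 \right)} + 732\right) - -4871175 = \left(570 \left(\left(-24\right) \left(-29\right)\right) + 732\right) - -4871175 = \left(570 \cdot 696 + 732\right) + 4871175 = \left(396720 + 732\right) + 4871175 = 397452 + 4871175 = 5268627$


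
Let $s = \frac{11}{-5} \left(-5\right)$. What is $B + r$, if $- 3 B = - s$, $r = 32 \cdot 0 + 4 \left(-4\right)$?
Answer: $- \frac{37}{3} \approx -12.333$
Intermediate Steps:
$r = -16$ ($r = 0 - 16 = -16$)
$s = 11$ ($s = 11 \left(- \frac{1}{5}\right) \left(-5\right) = \left(- \frac{11}{5}\right) \left(-5\right) = 11$)
$B = \frac{11}{3}$ ($B = - \frac{\left(-1\right) 11}{3} = \left(- \frac{1}{3}\right) \left(-11\right) = \frac{11}{3} \approx 3.6667$)
$B + r = \frac{11}{3} - 16 = - \frac{37}{3}$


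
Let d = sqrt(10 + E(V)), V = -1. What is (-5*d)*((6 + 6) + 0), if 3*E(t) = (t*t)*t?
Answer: -20*sqrt(87) ≈ -186.55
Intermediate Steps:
E(t) = t**3/3 (E(t) = ((t*t)*t)/3 = (t**2*t)/3 = t**3/3)
d = sqrt(87)/3 (d = sqrt(10 + (1/3)*(-1)**3) = sqrt(10 + (1/3)*(-1)) = sqrt(10 - 1/3) = sqrt(29/3) = sqrt(87)/3 ≈ 3.1091)
(-5*d)*((6 + 6) + 0) = (-5*sqrt(87)/3)*((6 + 6) + 0) = (-5*sqrt(87)/3)*(12 + 0) = -5*sqrt(87)/3*12 = -20*sqrt(87)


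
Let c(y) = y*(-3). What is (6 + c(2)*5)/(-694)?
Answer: 12/347 ≈ 0.034582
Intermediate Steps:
c(y) = -3*y
(6 + c(2)*5)/(-694) = (6 - 3*2*5)/(-694) = (6 - 6*5)*(-1/694) = (6 - 30)*(-1/694) = -24*(-1/694) = 12/347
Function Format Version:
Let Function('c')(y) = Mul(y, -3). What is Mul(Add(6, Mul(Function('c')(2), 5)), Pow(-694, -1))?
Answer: Rational(12, 347) ≈ 0.034582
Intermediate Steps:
Function('c')(y) = Mul(-3, y)
Mul(Add(6, Mul(Function('c')(2), 5)), Pow(-694, -1)) = Mul(Add(6, Mul(Mul(-3, 2), 5)), Pow(-694, -1)) = Mul(Add(6, Mul(-6, 5)), Rational(-1, 694)) = Mul(Add(6, -30), Rational(-1, 694)) = Mul(-24, Rational(-1, 694)) = Rational(12, 347)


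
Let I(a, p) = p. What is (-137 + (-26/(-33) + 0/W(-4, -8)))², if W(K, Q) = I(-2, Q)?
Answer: 20205025/1089 ≈ 18554.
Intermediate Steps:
W(K, Q) = Q
(-137 + (-26/(-33) + 0/W(-4, -8)))² = (-137 + (-26/(-33) + 0/(-8)))² = (-137 + (-26*(-1/33) + 0*(-⅛)))² = (-137 + (26/33 + 0))² = (-137 + 26/33)² = (-4495/33)² = 20205025/1089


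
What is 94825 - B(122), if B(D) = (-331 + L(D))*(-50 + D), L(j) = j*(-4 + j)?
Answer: -917855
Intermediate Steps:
B(D) = (-331 + D*(-4 + D))*(-50 + D)
94825 - B(122) = 94825 - (16550 + 122³ - 131*122 - 54*122²) = 94825 - (16550 + 1815848 - 15982 - 54*14884) = 94825 - (16550 + 1815848 - 15982 - 803736) = 94825 - 1*1012680 = 94825 - 1012680 = -917855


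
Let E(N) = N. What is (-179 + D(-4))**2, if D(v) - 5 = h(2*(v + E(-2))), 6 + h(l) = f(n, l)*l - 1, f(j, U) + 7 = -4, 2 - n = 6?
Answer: 2401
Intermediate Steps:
n = -4 (n = 2 - 1*6 = 2 - 6 = -4)
f(j, U) = -11 (f(j, U) = -7 - 4 = -11)
h(l) = -7 - 11*l (h(l) = -6 + (-11*l - 1) = -6 + (-1 - 11*l) = -7 - 11*l)
D(v) = 42 - 22*v (D(v) = 5 + (-7 - 22*(v - 2)) = 5 + (-7 - 22*(-2 + v)) = 5 + (-7 - 11*(-4 + 2*v)) = 5 + (-7 + (44 - 22*v)) = 5 + (37 - 22*v) = 42 - 22*v)
(-179 + D(-4))**2 = (-179 + (42 - 22*(-4)))**2 = (-179 + (42 + 88))**2 = (-179 + 130)**2 = (-49)**2 = 2401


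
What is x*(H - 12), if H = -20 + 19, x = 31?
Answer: -403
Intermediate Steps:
H = -1
x*(H - 12) = 31*(-1 - 12) = 31*(-13) = -403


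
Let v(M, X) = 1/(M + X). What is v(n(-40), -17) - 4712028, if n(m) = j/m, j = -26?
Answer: -1540833176/327 ≈ -4.7120e+6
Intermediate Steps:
n(m) = -26/m
v(n(-40), -17) - 4712028 = 1/(-26/(-40) - 17) - 4712028 = 1/(-26*(-1/40) - 17) - 4712028 = 1/(13/20 - 17) - 4712028 = 1/(-327/20) - 4712028 = -20/327 - 4712028 = -1540833176/327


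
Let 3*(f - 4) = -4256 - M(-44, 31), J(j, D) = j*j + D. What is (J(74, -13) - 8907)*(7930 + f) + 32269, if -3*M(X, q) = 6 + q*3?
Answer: -22444423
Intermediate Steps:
M(X, q) = -2 - q (M(X, q) = -(6 + q*3)/3 = -(6 + 3*q)/3 = -2 - q)
J(j, D) = D + j**2 (J(j, D) = j**2 + D = D + j**2)
f = -4211/3 (f = 4 + (-4256 - (-2 - 1*31))/3 = 4 + (-4256 - (-2 - 31))/3 = 4 + (-4256 - 1*(-33))/3 = 4 + (-4256 + 33)/3 = 4 + (1/3)*(-4223) = 4 - 4223/3 = -4211/3 ≈ -1403.7)
(J(74, -13) - 8907)*(7930 + f) + 32269 = ((-13 + 74**2) - 8907)*(7930 - 4211/3) + 32269 = ((-13 + 5476) - 8907)*(19579/3) + 32269 = (5463 - 8907)*(19579/3) + 32269 = -3444*19579/3 + 32269 = -22476692 + 32269 = -22444423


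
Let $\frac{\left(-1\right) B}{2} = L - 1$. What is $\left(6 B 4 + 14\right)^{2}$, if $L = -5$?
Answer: $91204$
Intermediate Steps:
$B = 12$ ($B = - 2 \left(-5 - 1\right) = \left(-2\right) \left(-6\right) = 12$)
$\left(6 B 4 + 14\right)^{2} = \left(6 \cdot 12 \cdot 4 + 14\right)^{2} = \left(72 \cdot 4 + 14\right)^{2} = \left(288 + 14\right)^{2} = 302^{2} = 91204$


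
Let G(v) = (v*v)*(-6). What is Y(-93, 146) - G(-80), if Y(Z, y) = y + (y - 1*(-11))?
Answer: 38703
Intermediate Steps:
Y(Z, y) = 11 + 2*y (Y(Z, y) = y + (y + 11) = y + (11 + y) = 11 + 2*y)
G(v) = -6*v**2 (G(v) = v**2*(-6) = -6*v**2)
Y(-93, 146) - G(-80) = (11 + 2*146) - (-6)*(-80)**2 = (11 + 292) - (-6)*6400 = 303 - 1*(-38400) = 303 + 38400 = 38703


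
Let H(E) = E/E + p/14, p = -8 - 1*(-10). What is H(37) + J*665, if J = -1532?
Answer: -7131452/7 ≈ -1.0188e+6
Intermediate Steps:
p = 2 (p = -8 + 10 = 2)
H(E) = 8/7 (H(E) = E/E + 2/14 = 1 + 2*(1/14) = 1 + ⅐ = 8/7)
H(37) + J*665 = 8/7 - 1532*665 = 8/7 - 1018780 = -7131452/7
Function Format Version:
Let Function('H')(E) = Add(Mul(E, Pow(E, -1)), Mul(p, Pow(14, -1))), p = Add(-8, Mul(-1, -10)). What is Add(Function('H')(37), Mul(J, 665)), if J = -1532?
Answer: Rational(-7131452, 7) ≈ -1.0188e+6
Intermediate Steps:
p = 2 (p = Add(-8, 10) = 2)
Function('H')(E) = Rational(8, 7) (Function('H')(E) = Add(Mul(E, Pow(E, -1)), Mul(2, Pow(14, -1))) = Add(1, Mul(2, Rational(1, 14))) = Add(1, Rational(1, 7)) = Rational(8, 7))
Add(Function('H')(37), Mul(J, 665)) = Add(Rational(8, 7), Mul(-1532, 665)) = Add(Rational(8, 7), -1018780) = Rational(-7131452, 7)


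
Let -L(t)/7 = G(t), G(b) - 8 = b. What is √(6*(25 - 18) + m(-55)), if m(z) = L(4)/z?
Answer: 3*√14630/55 ≈ 6.5975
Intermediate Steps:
G(b) = 8 + b
L(t) = -56 - 7*t (L(t) = -7*(8 + t) = -56 - 7*t)
m(z) = -84/z (m(z) = (-56 - 7*4)/z = (-56 - 28)/z = -84/z)
√(6*(25 - 18) + m(-55)) = √(6*(25 - 18) - 84/(-55)) = √(6*7 - 84*(-1/55)) = √(42 + 84/55) = √(2394/55) = 3*√14630/55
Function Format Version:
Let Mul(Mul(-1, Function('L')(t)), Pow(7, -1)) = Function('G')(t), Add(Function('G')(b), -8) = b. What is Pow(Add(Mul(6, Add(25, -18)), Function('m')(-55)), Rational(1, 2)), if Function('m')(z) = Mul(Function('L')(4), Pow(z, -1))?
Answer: Mul(Rational(3, 55), Pow(14630, Rational(1, 2))) ≈ 6.5975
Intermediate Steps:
Function('G')(b) = Add(8, b)
Function('L')(t) = Add(-56, Mul(-7, t)) (Function('L')(t) = Mul(-7, Add(8, t)) = Add(-56, Mul(-7, t)))
Function('m')(z) = Mul(-84, Pow(z, -1)) (Function('m')(z) = Mul(Add(-56, Mul(-7, 4)), Pow(z, -1)) = Mul(Add(-56, -28), Pow(z, -1)) = Mul(-84, Pow(z, -1)))
Pow(Add(Mul(6, Add(25, -18)), Function('m')(-55)), Rational(1, 2)) = Pow(Add(Mul(6, Add(25, -18)), Mul(-84, Pow(-55, -1))), Rational(1, 2)) = Pow(Add(Mul(6, 7), Mul(-84, Rational(-1, 55))), Rational(1, 2)) = Pow(Add(42, Rational(84, 55)), Rational(1, 2)) = Pow(Rational(2394, 55), Rational(1, 2)) = Mul(Rational(3, 55), Pow(14630, Rational(1, 2)))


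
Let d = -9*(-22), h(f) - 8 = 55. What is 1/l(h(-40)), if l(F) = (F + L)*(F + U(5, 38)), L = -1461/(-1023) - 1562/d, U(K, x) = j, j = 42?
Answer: 1023/6073165 ≈ 0.00016845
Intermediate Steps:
h(f) = 63 (h(f) = 8 + 55 = 63)
U(K, x) = 42
d = 198
L = -19828/3069 (L = -1461/(-1023) - 1562/198 = -1461*(-1/1023) - 1562*1/198 = 487/341 - 71/9 = -19828/3069 ≈ -6.4607)
l(F) = (42 + F)*(-19828/3069 + F) (l(F) = (F - 19828/3069)*(F + 42) = (-19828/3069 + F)*(42 + F) = (42 + F)*(-19828/3069 + F))
1/l(h(-40)) = 1/(-277592/1023 + 63² + (109070/3069)*63) = 1/(-277592/1023 + 3969 + 763490/341) = 1/(6073165/1023) = 1023/6073165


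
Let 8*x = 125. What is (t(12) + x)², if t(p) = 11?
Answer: 45369/64 ≈ 708.89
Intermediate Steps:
x = 125/8 (x = (⅛)*125 = 125/8 ≈ 15.625)
(t(12) + x)² = (11 + 125/8)² = (213/8)² = 45369/64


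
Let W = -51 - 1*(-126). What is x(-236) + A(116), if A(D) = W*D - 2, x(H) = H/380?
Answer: 826251/95 ≈ 8697.4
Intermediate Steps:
W = 75 (W = -51 + 126 = 75)
x(H) = H/380 (x(H) = H*(1/380) = H/380)
A(D) = -2 + 75*D (A(D) = 75*D - 2 = -2 + 75*D)
x(-236) + A(116) = (1/380)*(-236) + (-2 + 75*116) = -59/95 + (-2 + 8700) = -59/95 + 8698 = 826251/95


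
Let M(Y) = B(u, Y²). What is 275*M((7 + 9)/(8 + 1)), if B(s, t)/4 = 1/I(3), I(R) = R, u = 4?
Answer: 1100/3 ≈ 366.67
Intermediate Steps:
B(s, t) = 4/3
M(Y) = 4/3
275*M((7 + 9)/(8 + 1)) = 275*(4/3) = 1100/3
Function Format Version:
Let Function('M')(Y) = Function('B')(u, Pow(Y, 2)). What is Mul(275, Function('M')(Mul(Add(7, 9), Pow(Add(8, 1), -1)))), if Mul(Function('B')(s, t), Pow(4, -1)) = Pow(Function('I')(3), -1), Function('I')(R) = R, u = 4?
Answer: Rational(1100, 3) ≈ 366.67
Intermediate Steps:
Function('B')(s, t) = Rational(4, 3) (Function('B')(s, t) = Mul(4, Pow(3, -1)) = Mul(4, Rational(1, 3)) = Rational(4, 3))
Function('M')(Y) = Rational(4, 3)
Mul(275, Function('M')(Mul(Add(7, 9), Pow(Add(8, 1), -1)))) = Mul(275, Rational(4, 3)) = Rational(1100, 3)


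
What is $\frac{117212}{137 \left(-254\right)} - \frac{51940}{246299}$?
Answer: $- \frac{15338303254}{4285356301} \approx -3.5792$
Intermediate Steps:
$\frac{117212}{137 \left(-254\right)} - \frac{51940}{246299} = \frac{117212}{-34798} - \frac{51940}{246299} = 117212 \left(- \frac{1}{34798}\right) - \frac{51940}{246299} = - \frac{58606}{17399} - \frac{51940}{246299} = - \frac{15338303254}{4285356301}$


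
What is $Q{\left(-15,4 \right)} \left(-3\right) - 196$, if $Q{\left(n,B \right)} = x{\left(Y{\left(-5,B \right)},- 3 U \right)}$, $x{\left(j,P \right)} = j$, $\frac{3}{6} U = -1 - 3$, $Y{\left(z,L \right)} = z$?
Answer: $-181$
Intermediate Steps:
$U = -8$ ($U = 2 \left(-1 - 3\right) = 2 \left(-4\right) = -8$)
$Q{\left(n,B \right)} = -5$
$Q{\left(-15,4 \right)} \left(-3\right) - 196 = \left(-5\right) \left(-3\right) - 196 = 15 - 196 = -181$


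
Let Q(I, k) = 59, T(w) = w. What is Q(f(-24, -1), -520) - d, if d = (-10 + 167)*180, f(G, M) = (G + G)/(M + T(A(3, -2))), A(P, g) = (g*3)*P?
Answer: -28201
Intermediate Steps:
A(P, g) = 3*P*g (A(P, g) = (3*g)*P = 3*P*g)
f(G, M) = 2*G/(-18 + M) (f(G, M) = (G + G)/(M + 3*3*(-2)) = (2*G)/(M - 18) = (2*G)/(-18 + M) = 2*G/(-18 + M))
d = 28260 (d = 157*180 = 28260)
Q(f(-24, -1), -520) - d = 59 - 1*28260 = 59 - 28260 = -28201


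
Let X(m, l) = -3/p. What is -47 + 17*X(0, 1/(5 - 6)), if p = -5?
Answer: -184/5 ≈ -36.800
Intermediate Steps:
X(m, l) = ⅗ (X(m, l) = -3/(-5) = -3*(-⅕) = ⅗)
-47 + 17*X(0, 1/(5 - 6)) = -47 + 17*(⅗) = -47 + 51/5 = -184/5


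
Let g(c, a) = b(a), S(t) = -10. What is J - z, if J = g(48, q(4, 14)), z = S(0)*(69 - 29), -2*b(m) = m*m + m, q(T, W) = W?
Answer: 295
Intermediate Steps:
b(m) = -m/2 - m²/2 (b(m) = -(m*m + m)/2 = -(m² + m)/2 = -(m + m²)/2 = -m/2 - m²/2)
g(c, a) = -a*(1 + a)/2
z = -400 (z = -10*(69 - 29) = -10*40 = -400)
J = -105 (J = -½*14*(1 + 14) = -½*14*15 = -105)
J - z = -105 - 1*(-400) = -105 + 400 = 295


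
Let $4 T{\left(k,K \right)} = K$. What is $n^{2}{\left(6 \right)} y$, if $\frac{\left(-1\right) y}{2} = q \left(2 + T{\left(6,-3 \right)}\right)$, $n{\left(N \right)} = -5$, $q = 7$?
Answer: $- \frac{875}{2} \approx -437.5$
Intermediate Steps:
$T{\left(k,K \right)} = \frac{K}{4}$
$y = - \frac{35}{2}$ ($y = - 2 \cdot 7 \left(2 + \frac{1}{4} \left(-3\right)\right) = - 2 \cdot 7 \left(2 - \frac{3}{4}\right) = - 2 \cdot 7 \cdot \frac{5}{4} = \left(-2\right) \frac{35}{4} = - \frac{35}{2} \approx -17.5$)
$n^{2}{\left(6 \right)} y = \left(-5\right)^{2} \left(- \frac{35}{2}\right) = 25 \left(- \frac{35}{2}\right) = - \frac{875}{2}$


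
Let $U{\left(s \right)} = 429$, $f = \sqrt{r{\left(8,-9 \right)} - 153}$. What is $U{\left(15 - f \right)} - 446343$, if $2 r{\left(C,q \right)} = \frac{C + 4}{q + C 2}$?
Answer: $-445914$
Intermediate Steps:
$r{\left(C,q \right)} = \frac{4 + C}{2 \left(q + 2 C\right)}$ ($r{\left(C,q \right)} = \frac{\left(C + 4\right) \frac{1}{q + C 2}}{2} = \frac{\left(4 + C\right) \frac{1}{q + 2 C}}{2} = \frac{\frac{1}{q + 2 C} \left(4 + C\right)}{2} = \frac{4 + C}{2 \left(q + 2 C\right)}$)
$f = \frac{i \sqrt{7455}}{7}$ ($f = \sqrt{\frac{4 + 8}{2 \left(-9 + 2 \cdot 8\right)} - 153} = \sqrt{\frac{1}{2} \frac{1}{-9 + 16} \cdot 12 - 153} = \sqrt{\frac{1}{2} \cdot \frac{1}{7} \cdot 12 - 153} = \sqrt{\frac{6}{7} - 153} = \sqrt{- \frac{1065}{7}} = \frac{i \sqrt{7455}}{7} \approx 12.335 i$)
$U{\left(15 - f \right)} - 446343 = 429 - 446343 = -445914$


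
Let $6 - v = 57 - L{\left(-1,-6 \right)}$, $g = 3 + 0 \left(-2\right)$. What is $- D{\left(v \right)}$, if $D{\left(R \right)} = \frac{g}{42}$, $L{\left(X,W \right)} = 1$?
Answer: $- \frac{1}{14} \approx -0.071429$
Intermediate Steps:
$g = 3$ ($g = 3 + 0 = 3$)
$v = -50$ ($v = 6 - \left(57 - 1\right) = 6 - 56 = -50$)
$D{\left(R \right)} = \frac{1}{14}$ ($D{\left(R \right)} = \frac{3}{42} = 3 \cdot \frac{1}{42} = \frac{1}{14}$)
$- D{\left(v \right)} = \left(-1\right) \frac{1}{14} = - \frac{1}{14}$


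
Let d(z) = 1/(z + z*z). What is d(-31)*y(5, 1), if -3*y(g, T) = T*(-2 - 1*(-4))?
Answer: -1/1395 ≈ -0.00071685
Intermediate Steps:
d(z) = 1/(z + z²)
y(g, T) = -2*T/3 (y(g, T) = -T*(-2 - 1*(-4))/3 = -T*(-2 + 4)/3 = -T*2/3 = -2*T/3)
d(-31)*y(5, 1) = (1/((-31)*(1 - 31)))*(-⅔*1) = -1/31/(-30)*(-⅔) = -1/31*(-1/30)*(-⅔) = (1/930)*(-⅔) = -1/1395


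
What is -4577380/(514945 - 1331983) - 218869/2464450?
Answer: 5550949925489/1006774649550 ≈ 5.5136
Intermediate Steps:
-4577380/(514945 - 1331983) - 218869/2464450 = -4577380/(-817038) - 218869*1/2464450 = -4577380*(-1/817038) - 218869/2464450 = 2288690/408519 - 218869/2464450 = 5550949925489/1006774649550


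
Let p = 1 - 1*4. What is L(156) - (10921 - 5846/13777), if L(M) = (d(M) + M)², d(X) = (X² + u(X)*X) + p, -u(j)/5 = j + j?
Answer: 659980347756286/13777 ≈ 4.7905e+10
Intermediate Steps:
u(j) = -10*j (u(j) = -5*(j + j) = -10*j)
p = -3 (p = 1 - 4 = -3)
d(X) = -3 - 9*X² (d(X) = (X² + (-10*X)*X) - 3 = (X² - 10*X²) - 3 = -9*X² - 3 = -3 - 9*X²)
L(M) = (-3 + M - 9*M²)² (L(M) = ((-3 - 9*M²) + M)² = (-3 + M - 9*M²)²)
L(156) - (10921 - 5846/13777) = (-3 + 156 - 9*156²)² - (10921 - 5846/13777) = (-3 + 156 - 9*24336)² - (10921 - 5846*1/13777) = (-3 + 156 - 219024)² - (10921 - 5846/13777) = (-218871)² - 1*150452771/13777 = 47904514641 - 150452771/13777 = 659980347756286/13777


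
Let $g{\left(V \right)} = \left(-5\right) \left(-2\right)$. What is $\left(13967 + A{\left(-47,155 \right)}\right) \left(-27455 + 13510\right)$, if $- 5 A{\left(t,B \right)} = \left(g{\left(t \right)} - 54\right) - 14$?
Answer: $-194931577$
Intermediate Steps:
$g{\left(V \right)} = 10$
$A{\left(t,B \right)} = \frac{58}{5}$ ($A{\left(t,B \right)} = - \frac{\left(10 - 54\right) - 14}{5} = - \frac{-44 - 14}{5} = \left(- \frac{1}{5}\right) \left(-58\right) = \frac{58}{5}$)
$\left(13967 + A{\left(-47,155 \right)}\right) \left(-27455 + 13510\right) = \left(13967 + \frac{58}{5}\right) \left(-27455 + 13510\right) = \frac{69893}{5} \left(-13945\right) = -194931577$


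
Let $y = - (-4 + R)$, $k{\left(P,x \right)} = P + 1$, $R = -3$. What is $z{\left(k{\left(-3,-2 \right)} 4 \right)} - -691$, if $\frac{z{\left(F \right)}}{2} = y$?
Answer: $705$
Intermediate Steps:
$k{\left(P,x \right)} = 1 + P$
$y = 7$ ($y = - (-4 - 3) = \left(-1\right) \left(-7\right) = 7$)
$z{\left(F \right)} = 14$ ($z{\left(F \right)} = 2 \cdot 7 = 14$)
$z{\left(k{\left(-3,-2 \right)} 4 \right)} - -691 = 14 - -691 = 14 + 691 = 705$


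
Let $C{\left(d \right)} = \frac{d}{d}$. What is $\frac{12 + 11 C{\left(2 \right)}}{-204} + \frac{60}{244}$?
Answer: $\frac{1657}{12444} \approx 0.13316$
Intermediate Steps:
$C{\left(d \right)} = 1$
$\frac{12 + 11 C{\left(2 \right)}}{-204} + \frac{60}{244} = \frac{12 + 11 \cdot 1}{-204} + \frac{60}{244} = \left(12 + 11\right) \left(- \frac{1}{204}\right) + 60 \cdot \frac{1}{244} = 23 \left(- \frac{1}{204}\right) + \frac{15}{61} = - \frac{23}{204} + \frac{15}{61} = \frac{1657}{12444}$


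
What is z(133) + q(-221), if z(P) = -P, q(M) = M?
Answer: -354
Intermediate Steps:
z(133) + q(-221) = -1*133 - 221 = -133 - 221 = -354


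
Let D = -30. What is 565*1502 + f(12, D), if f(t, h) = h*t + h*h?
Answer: 849170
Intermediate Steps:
f(t, h) = h² + h*t (f(t, h) = h*t + h² = h² + h*t)
565*1502 + f(12, D) = 565*1502 - 30*(-30 + 12) = 848630 - 30*(-18) = 848630 + 540 = 849170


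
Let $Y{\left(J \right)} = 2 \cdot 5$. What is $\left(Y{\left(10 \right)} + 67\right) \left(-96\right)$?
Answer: $-7392$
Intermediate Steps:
$Y{\left(J \right)} = 10$
$\left(Y{\left(10 \right)} + 67\right) \left(-96\right) = \left(10 + 67\right) \left(-96\right) = 77 \left(-96\right) = -7392$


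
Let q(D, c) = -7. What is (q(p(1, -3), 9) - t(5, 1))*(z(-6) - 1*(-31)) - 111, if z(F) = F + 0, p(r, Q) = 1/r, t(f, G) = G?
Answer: -311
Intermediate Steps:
z(F) = F
(q(p(1, -3), 9) - t(5, 1))*(z(-6) - 1*(-31)) - 111 = (-7 - 1*1)*(-6 - 1*(-31)) - 111 = (-7 - 1)*(-6 + 31) - 111 = -8*25 - 111 = -200 - 111 = -311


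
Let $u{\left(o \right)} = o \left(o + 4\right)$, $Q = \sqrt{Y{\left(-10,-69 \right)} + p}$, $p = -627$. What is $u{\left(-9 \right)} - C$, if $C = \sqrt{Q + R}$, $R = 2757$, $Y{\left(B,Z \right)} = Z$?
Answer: $45 - \sqrt{2757 + 2 i \sqrt{174}} \approx -7.5077 - 0.25122 i$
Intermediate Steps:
$Q = 2 i \sqrt{174}$ ($Q = \sqrt{-69 - 627} = \sqrt{-696} = 2 i \sqrt{174} \approx 26.382 i$)
$u{\left(o \right)} = o \left(4 + o\right)$
$C = \sqrt{2757 + 2 i \sqrt{174}}$ ($C = \sqrt{2 i \sqrt{174} + 2757} = \sqrt{2757 + 2 i \sqrt{174}} \approx 52.508 + 0.2512 i$)
$u{\left(-9 \right)} - C = - 9 \left(4 - 9\right) - \sqrt{2757 + 2 i \sqrt{174}} = \left(-9\right) \left(-5\right) - \sqrt{2757 + 2 i \sqrt{174}} = 45 - \sqrt{2757 + 2 i \sqrt{174}}$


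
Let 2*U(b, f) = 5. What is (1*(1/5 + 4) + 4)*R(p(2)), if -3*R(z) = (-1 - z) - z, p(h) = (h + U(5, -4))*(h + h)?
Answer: 1517/15 ≈ 101.13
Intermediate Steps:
U(b, f) = 5/2 (U(b, f) = (½)*5 = 5/2)
p(h) = 2*h*(5/2 + h) (p(h) = (h + 5/2)*(h + h) = (5/2 + h)*(2*h) = 2*h*(5/2 + h))
R(z) = ⅓ + 2*z/3 (R(z) = -((-1 - z) - z)/3 = -(-1 - 2*z)/3 = ⅓ + 2*z/3)
(1*(1/5 + 4) + 4)*R(p(2)) = (1*(1/5 + 4) + 4)*(⅓ + 2*(2*(5 + 2*2))/3) = (1*(⅕ + 4) + 4)*(⅓ + 2*(2*(5 + 4))/3) = (1*(21/5) + 4)*(⅓ + 2*(2*9)/3) = (21/5 + 4)*(⅓ + (⅔)*18) = 41*(⅓ + 12)/5 = (41/5)*(37/3) = 1517/15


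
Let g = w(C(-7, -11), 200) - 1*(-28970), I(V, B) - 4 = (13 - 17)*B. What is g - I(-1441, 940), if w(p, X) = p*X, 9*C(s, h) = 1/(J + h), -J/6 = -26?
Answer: 8541526/261 ≈ 32726.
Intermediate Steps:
J = 156 (J = -6*(-26) = 156)
I(V, B) = 4 - 4*B (I(V, B) = 4 + (13 - 17)*B = 4 - 4*B)
C(s, h) = 1/(9*(156 + h))
w(p, X) = X*p
g = 7561210/261 (g = 200*(1/(9*(156 - 11))) - 1*(-28970) = 200*((⅑)/145) + 28970 = 200*((⅑)*(1/145)) + 28970 = 200*(1/1305) + 28970 = 40/261 + 28970 = 7561210/261 ≈ 28970.)
g - I(-1441, 940) = 7561210/261 - (4 - 4*940) = 7561210/261 - (4 - 3760) = 7561210/261 - 1*(-3756) = 7561210/261 + 3756 = 8541526/261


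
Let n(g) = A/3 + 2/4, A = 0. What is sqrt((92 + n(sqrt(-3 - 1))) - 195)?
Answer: I*sqrt(410)/2 ≈ 10.124*I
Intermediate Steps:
n(g) = 1/2 (n(g) = 0/3 + 2/4 = 0*(1/3) + 2*(1/4) = 0 + 1/2 = 1/2)
sqrt((92 + n(sqrt(-3 - 1))) - 195) = sqrt((92 + 1/2) - 195) = sqrt(185/2 - 195) = sqrt(-205/2) = I*sqrt(410)/2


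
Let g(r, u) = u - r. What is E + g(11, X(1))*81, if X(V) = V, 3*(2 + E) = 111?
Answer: -775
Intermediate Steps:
E = 35 (E = -2 + (⅓)*111 = -2 + 37 = 35)
E + g(11, X(1))*81 = 35 + (1 - 1*11)*81 = 35 + (1 - 11)*81 = 35 - 10*81 = 35 - 810 = -775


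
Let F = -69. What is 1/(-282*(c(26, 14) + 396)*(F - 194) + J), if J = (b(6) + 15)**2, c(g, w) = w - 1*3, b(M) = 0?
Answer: 1/30185787 ≈ 3.3128e-8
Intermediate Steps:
c(g, w) = -3 + w (c(g, w) = w - 3 = -3 + w)
J = 225 (J = (0 + 15)**2 = 15**2 = 225)
1/(-282*(c(26, 14) + 396)*(F - 194) + J) = 1/(-282*((-3 + 14) + 396)*(-69 - 194) + 225) = 1/(-282*(11 + 396)*(-263) + 225) = 1/(-114774*(-263) + 225) = 1/(-282*(-107041) + 225) = 1/(30185562 + 225) = 1/30185787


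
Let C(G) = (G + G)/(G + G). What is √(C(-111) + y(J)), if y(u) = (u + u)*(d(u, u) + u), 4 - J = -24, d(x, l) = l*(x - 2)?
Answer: √42337 ≈ 205.76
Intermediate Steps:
C(G) = 1 (C(G) = (2*G)/((2*G)) = (2*G)*(1/(2*G)) = 1)
d(x, l) = l*(-2 + x)
J = 28 (J = 4 - 1*(-24) = 4 + 24 = 28)
y(u) = 2*u*(u + u*(-2 + u)) (y(u) = (u + u)*(u*(-2 + u) + u) = (2*u)*(u + u*(-2 + u)) = 2*u*(u + u*(-2 + u)))
√(C(-111) + y(J)) = √(1 + 2*28²*(-1 + 28)) = √(1 + 2*784*27) = √(1 + 42336) = √42337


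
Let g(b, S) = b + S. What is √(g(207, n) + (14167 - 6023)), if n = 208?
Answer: 3*√951 ≈ 92.515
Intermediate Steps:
g(b, S) = S + b
√(g(207, n) + (14167 - 6023)) = √((208 + 207) + (14167 - 6023)) = √(415 + 8144) = √8559 = 3*√951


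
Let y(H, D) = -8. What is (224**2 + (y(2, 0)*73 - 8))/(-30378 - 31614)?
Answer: -2066/2583 ≈ -0.79984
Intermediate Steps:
(224**2 + (y(2, 0)*73 - 8))/(-30378 - 31614) = (224**2 + (-8*73 - 8))/(-30378 - 31614) = (50176 + (-584 - 8))/(-61992) = (50176 - 592)*(-1/61992) = 49584*(-1/61992) = -2066/2583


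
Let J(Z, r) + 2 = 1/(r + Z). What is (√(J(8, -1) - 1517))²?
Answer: -10632/7 ≈ -1518.9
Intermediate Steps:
J(Z, r) = -2 + 1/(Z + r) (J(Z, r) = -2 + 1/(r + Z) = -2 + 1/(Z + r))
(√(J(8, -1) - 1517))² = (√((1 - 2*8 - 2*(-1))/(8 - 1) - 1517))² = (√((1 - 16 + 2)/7 - 1517))² = (√((⅐)*(-13) - 1517))² = (√(-13/7 - 1517))² = (√(-10632/7))² = (2*I*√18606/7)² = -10632/7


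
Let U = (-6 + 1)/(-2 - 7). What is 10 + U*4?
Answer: 110/9 ≈ 12.222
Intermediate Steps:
U = 5/9 (U = -5/(-9) = -5*(-⅑) = 5/9 ≈ 0.55556)
10 + U*4 = 10 + (5/9)*4 = 10 + 20/9 = 110/9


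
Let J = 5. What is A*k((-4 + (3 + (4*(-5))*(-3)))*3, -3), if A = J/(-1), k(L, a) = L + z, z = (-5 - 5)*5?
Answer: -635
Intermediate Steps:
z = -50 (z = -10*5 = -50)
k(L, a) = -50 + L (k(L, a) = L - 50 = -50 + L)
A = -5 (A = 5/(-1) = 5*(-1) = -5)
A*k((-4 + (3 + (4*(-5))*(-3)))*3, -3) = -5*(-50 + (-4 + (3 + (4*(-5))*(-3)))*3) = -5*(-50 + (-4 + (3 - 20*(-3)))*3) = -5*(-50 + (-4 + (3 + 60))*3) = -5*(-50 + (-4 + 63)*3) = -5*(-50 + 59*3) = -5*(-50 + 177) = -5*127 = -635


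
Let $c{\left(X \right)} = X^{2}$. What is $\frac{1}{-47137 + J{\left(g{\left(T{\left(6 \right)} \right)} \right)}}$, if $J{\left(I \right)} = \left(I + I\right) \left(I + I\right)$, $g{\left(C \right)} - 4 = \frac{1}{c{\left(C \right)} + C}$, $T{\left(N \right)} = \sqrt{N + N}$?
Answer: $- \frac{5125929}{241277760370} + \frac{27 \sqrt{3}}{120638880185} \approx -2.1245 \cdot 10^{-5}$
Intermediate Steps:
$T{\left(N \right)} = \sqrt{2} \sqrt{N}$ ($T{\left(N \right)} = \sqrt{2 N} = \sqrt{2} \sqrt{N}$)
$g{\left(C \right)} = 4 + \frac{1}{C + C^{2}}$ ($g{\left(C \right)} = 4 + \frac{1}{C^{2} + C} = 4 + \frac{1}{C + C^{2}}$)
$J{\left(I \right)} = 4 I^{2}$ ($J{\left(I \right)} = 2 I 2 I = 4 I^{2}$)
$\frac{1}{-47137 + J{\left(g{\left(T{\left(6 \right)} \right)} \right)}} = \frac{1}{-47137 + 4 \left(\frac{1 + 4 \sqrt{2} \sqrt{6} + 4 \left(\sqrt{2} \sqrt{6}\right)^{2}}{\sqrt{2} \sqrt{6} \left(1 + \sqrt{2} \sqrt{6}\right)}\right)^{2}} = \frac{1}{-47137 + 4 \left(\frac{1 + 4 \cdot 2 \sqrt{3} + 4 \left(2 \sqrt{3}\right)^{2}}{2 \sqrt{3} \left(1 + 2 \sqrt{3}\right)}\right)^{2}} = \frac{1}{-47137 + 4 \left(\frac{\frac{\sqrt{3}}{6} \left(1 + 8 \sqrt{3} + 4 \cdot 12\right)}{1 + 2 \sqrt{3}}\right)^{2}} = \frac{1}{-47137 + 4 \left(\frac{\frac{\sqrt{3}}{6} \left(1 + 8 \sqrt{3} + 48\right)}{1 + 2 \sqrt{3}}\right)^{2}} = \frac{1}{-47137 + 4 \left(\frac{\frac{\sqrt{3}}{6} \left(49 + 8 \sqrt{3}\right)}{1 + 2 \sqrt{3}}\right)^{2}} = \frac{1}{-47137 + 4 \left(\frac{\sqrt{3} \left(49 + 8 \sqrt{3}\right)}{6 \left(1 + 2 \sqrt{3}\right)}\right)^{2}} = \frac{1}{-47137 + 4 \frac{\left(49 + 8 \sqrt{3}\right)^{2}}{12 \left(1 + 2 \sqrt{3}\right)^{2}}} = \frac{1}{-47137 + \frac{\left(49 + 8 \sqrt{3}\right)^{2}}{3 \left(1 + 2 \sqrt{3}\right)^{2}}}$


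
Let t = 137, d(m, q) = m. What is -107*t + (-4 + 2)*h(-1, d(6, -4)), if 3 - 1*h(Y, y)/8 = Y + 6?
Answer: -14627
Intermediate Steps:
h(Y, y) = -24 - 8*Y (h(Y, y) = 24 - 8*(Y + 6) = 24 - 8*(6 + Y) = 24 + (-48 - 8*Y) = -24 - 8*Y)
-107*t + (-4 + 2)*h(-1, d(6, -4)) = -107*137 + (-4 + 2)*(-24 - 8*(-1)) = -14659 - 2*(-24 + 8) = -14659 - 2*(-16) = -14659 + 32 = -14627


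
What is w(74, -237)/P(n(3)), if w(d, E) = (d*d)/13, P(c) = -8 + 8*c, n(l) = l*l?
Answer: 1369/208 ≈ 6.5817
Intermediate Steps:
n(l) = l²
w(d, E) = d²/13 (w(d, E) = d²*(1/13) = d²/13)
w(74, -237)/P(n(3)) = ((1/13)*74²)/(-8 + 8*3²) = ((1/13)*5476)/(-8 + 8*9) = 5476/(13*(-8 + 72)) = (5476/13)/64 = (5476/13)*(1/64) = 1369/208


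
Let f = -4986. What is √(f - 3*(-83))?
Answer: I*√4737 ≈ 68.826*I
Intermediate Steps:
√(f - 3*(-83)) = √(-4986 - 3*(-83)) = √(-4986 + 249) = √(-4737) = I*√4737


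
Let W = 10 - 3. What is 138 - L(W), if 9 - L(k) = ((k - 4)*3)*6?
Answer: 183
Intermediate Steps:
W = 7
L(k) = 81 - 18*k (L(k) = 9 - (k - 4)*3*6 = 9 - (-4 + k)*3*6 = 9 - (-12 + 3*k)*6 = 9 - (-72 + 18*k) = 9 + (72 - 18*k) = 81 - 18*k)
138 - L(W) = 138 - (81 - 18*7) = 138 - (81 - 126) = 138 - 1*(-45) = 138 + 45 = 183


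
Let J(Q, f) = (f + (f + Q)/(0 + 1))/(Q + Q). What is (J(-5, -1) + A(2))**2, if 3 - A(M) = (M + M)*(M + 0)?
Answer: 1849/100 ≈ 18.490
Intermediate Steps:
A(M) = 3 - 2*M**2 (A(M) = 3 - (M + M)*(M + 0) = 3 - 2*M*M = 3 - 2*M**2)
J(Q, f) = (Q + 2*f)/(2*Q) (J(Q, f) = (f + (Q + f)/1)/((2*Q)) = (f + (Q + f)*1)*(1/(2*Q)) = (f + (Q + f))*(1/(2*Q)) = (Q + 2*f)*(1/(2*Q)) = (Q + 2*f)/(2*Q))
(J(-5, -1) + A(2))**2 = ((-1 + (1/2)*(-5))/(-5) + (3 - 2*2**2))**2 = (-(-1 - 5/2)/5 + (3 - 2*4))**2 = (-1/5*(-7/2) + (3 - 8))**2 = (7/10 - 5)**2 = (-43/10)**2 = 1849/100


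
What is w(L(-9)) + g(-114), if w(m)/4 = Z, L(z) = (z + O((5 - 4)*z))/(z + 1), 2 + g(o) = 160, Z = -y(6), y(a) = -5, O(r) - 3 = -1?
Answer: 178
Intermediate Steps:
O(r) = 2 (O(r) = 3 - 1 = 2)
Z = 5 (Z = -1*(-5) = 5)
g(o) = 158 (g(o) = -2 + 160 = 158)
L(z) = (2 + z)/(1 + z) (L(z) = (z + 2)/(z + 1) = (2 + z)/(1 + z))
w(m) = 20 (w(m) = 4*5 = 20)
w(L(-9)) + g(-114) = 20 + 158 = 178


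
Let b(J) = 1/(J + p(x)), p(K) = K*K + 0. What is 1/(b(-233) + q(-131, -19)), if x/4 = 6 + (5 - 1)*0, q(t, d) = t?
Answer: -343/44932 ≈ -0.0076338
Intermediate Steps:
x = 24 (x = 4*(6 + (5 - 1)*0) = 4*(6 + 4*0) = 4*(6 + 0) = 4*6 = 24)
p(K) = K² (p(K) = K² + 0 = K²)
b(J) = 1/(576 + J) (b(J) = 1/(J + 24²) = 1/(J + 576) = 1/(576 + J))
1/(b(-233) + q(-131, -19)) = 1/(1/(576 - 233) - 131) = 1/(1/343 - 131) = 1/(-44932/343) = -343/44932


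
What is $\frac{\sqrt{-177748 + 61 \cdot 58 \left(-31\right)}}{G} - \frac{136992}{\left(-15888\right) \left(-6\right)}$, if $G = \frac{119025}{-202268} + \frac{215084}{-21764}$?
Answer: $- \frac{1427}{993} - \frac{1100540188 i \sqrt{287426}}{11523767653} \approx -1.4371 - 51.201 i$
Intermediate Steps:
$G = - \frac{11523767653}{1100540188}$ ($G = 119025 \left(- \frac{1}{202268}\right) + 215084 \left(- \frac{1}{21764}\right) = - \frac{119025}{202268} - \frac{53771}{5441} = - \frac{11523767653}{1100540188} \approx -10.471$)
$\frac{\sqrt{-177748 + 61 \cdot 58 \left(-31\right)}}{G} - \frac{136992}{\left(-15888\right) \left(-6\right)} = \frac{\sqrt{-177748 + 61 \cdot 58 \left(-31\right)}}{- \frac{11523767653}{1100540188}} - \frac{136992}{\left(-15888\right) \left(-6\right)} = \sqrt{-177748 + 3538 \left(-31\right)} \left(- \frac{1100540188}{11523767653}\right) - \frac{136992}{95328} = \sqrt{-177748 - 109678} \left(- \frac{1100540188}{11523767653}\right) - \frac{1427}{993} = \sqrt{-287426} \left(- \frac{1100540188}{11523767653}\right) - \frac{1427}{993} = i \sqrt{287426} \left(- \frac{1100540188}{11523767653}\right) - \frac{1427}{993} = - \frac{1100540188 i \sqrt{287426}}{11523767653} - \frac{1427}{993} = - \frac{1427}{993} - \frac{1100540188 i \sqrt{287426}}{11523767653}$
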